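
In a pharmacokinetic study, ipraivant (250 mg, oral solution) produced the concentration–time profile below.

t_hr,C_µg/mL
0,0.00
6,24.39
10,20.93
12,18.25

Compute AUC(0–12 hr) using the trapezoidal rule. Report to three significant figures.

Trapezoidal AUC_0→12:
  [0→6]: (0.00+24.39)/2 × 6 = 73.17
  [6→10]: (24.39+20.93)/2 × 4 = 90.64
  [10→12]: (20.93+18.25)/2 × 2 = 39.18
  Sum = 202.99 µg/mL·hr

AUC = 203 µg/mL·hr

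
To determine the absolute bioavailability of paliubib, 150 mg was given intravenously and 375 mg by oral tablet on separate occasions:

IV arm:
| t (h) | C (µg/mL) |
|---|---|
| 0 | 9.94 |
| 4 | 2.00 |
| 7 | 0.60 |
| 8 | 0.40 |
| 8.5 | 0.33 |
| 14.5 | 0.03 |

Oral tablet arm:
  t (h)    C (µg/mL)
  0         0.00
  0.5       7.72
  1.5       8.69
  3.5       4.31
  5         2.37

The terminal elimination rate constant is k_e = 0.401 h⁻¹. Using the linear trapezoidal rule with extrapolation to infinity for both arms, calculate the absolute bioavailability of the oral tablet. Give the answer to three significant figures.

Trapezoidal AUC_0→14.5 (IV):
  [0→4]: (9.94+2.00)/2 × 4 = 23.88
  [4→7]: (2.00+0.60)/2 × 3 = 3.9
  [7→8]: (0.60+0.40)/2 × 1 = 0.5
  [8→8.5]: (0.40+0.33)/2 × 0.5 = 0.1825
  [8.5→14.5]: (0.33+0.03)/2 × 6 = 1.08
  Sum = 29.5425 µg/mL·h
IV tail: 0.03/0.401 = 0.075; AUC_iv,0→∞ = 29.5425 + 0.075 = 29.6175 µg/mL·h
Trapezoidal AUC_0→5 (oral tablet):
  [0→0.5]: (0.00+7.72)/2 × 0.5 = 1.93
  [0.5→1.5]: (7.72+8.69)/2 × 1 = 8.205
  [1.5→3.5]: (8.69+4.31)/2 × 2 = 13.0
  [3.5→5]: (4.31+2.37)/2 × 1.5 = 5.01
  Sum = 28.145 µg/mL·h
oral tablet tail: 2.37/0.401 = 5.910; AUC_ev,0→∞ = 28.145 + 5.910 = 34.055 µg/mL·h
F = (AUC_ev/D_ev)/(AUC_iv/D_iv) = (34.055/375)/(29.6175/150) = 0.0908133/0.19745 = 0.4599

F = 0.460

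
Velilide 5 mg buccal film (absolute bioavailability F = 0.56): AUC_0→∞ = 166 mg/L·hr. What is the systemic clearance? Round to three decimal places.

CL = F × Dose / AUC_0→∞
   = 0.56 × 5 / 166 = 0.0168675 L/hr

CL = 0.017 L/hr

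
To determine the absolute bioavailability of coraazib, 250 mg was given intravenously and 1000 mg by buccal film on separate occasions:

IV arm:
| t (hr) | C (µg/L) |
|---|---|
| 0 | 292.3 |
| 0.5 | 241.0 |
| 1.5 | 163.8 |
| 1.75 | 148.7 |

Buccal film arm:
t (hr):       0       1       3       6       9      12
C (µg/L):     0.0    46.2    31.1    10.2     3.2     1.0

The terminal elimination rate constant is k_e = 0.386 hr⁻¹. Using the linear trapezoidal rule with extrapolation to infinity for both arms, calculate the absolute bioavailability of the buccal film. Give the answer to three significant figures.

Trapezoidal AUC_0→1.75 (IV):
  [0→0.5]: (292.3+241.0)/2 × 0.5 = 133.325
  [0.5→1.5]: (241.0+163.8)/2 × 1 = 202.4
  [1.5→1.75]: (163.8+148.7)/2 × 0.25 = 39.0625
  Sum = 374.7875 µg/L·hr
IV tail: 148.7/0.386 = 385.233; AUC_iv,0→∞ = 374.7875 + 385.233 = 760.0205 µg/L·hr
Trapezoidal AUC_0→12 (buccal film):
  [0→1]: (0.0+46.2)/2 × 1 = 23.1
  [1→3]: (46.2+31.1)/2 × 2 = 77.3
  [3→6]: (31.1+10.2)/2 × 3 = 61.95
  [6→9]: (10.2+3.2)/2 × 3 = 20.1
  [9→12]: (3.2+1.0)/2 × 3 = 6.3
  Sum = 188.75 µg/L·hr
buccal film tail: 1.0/0.386 = 2.591; AUC_ev,0→∞ = 188.75 + 2.591 = 191.341 µg/L·hr
F = (AUC_ev/D_ev)/(AUC_iv/D_iv) = (191.341/1000)/(760.0205/250) = 0.191341/3.040082 = 0.0629

F = 0.0629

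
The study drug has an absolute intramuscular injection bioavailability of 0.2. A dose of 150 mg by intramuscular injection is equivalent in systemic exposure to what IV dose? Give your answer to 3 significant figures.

D_iv = 30.0 mg

Systemic exposure from an extravascular dose = F × D_ev, so the equivalent IV dose is F × D_ev.
D_iv = F × D_ev = 0.2 × 150 = 30 mg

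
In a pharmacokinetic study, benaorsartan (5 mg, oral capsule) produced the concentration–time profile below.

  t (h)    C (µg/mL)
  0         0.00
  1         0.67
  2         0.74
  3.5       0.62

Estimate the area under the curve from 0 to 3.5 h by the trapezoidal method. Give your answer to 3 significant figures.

AUC = 2.06 µg/mL·h

Trapezoidal AUC_0→3.5:
  [0→1]: (0.00+0.67)/2 × 1 = 0.335
  [1→2]: (0.67+0.74)/2 × 1 = 0.705
  [2→3.5]: (0.74+0.62)/2 × 1.5 = 1.02
  Sum = 2.06 µg/mL·h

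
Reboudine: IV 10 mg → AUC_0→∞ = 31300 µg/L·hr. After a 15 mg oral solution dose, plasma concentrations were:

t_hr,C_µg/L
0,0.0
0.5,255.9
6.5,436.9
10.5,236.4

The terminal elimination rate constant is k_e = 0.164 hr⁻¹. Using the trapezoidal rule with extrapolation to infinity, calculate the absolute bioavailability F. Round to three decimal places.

F = 0.105

Trapezoidal AUC_0→10.5 (oral solution):
  [0→0.5]: (0.0+255.9)/2 × 0.5 = 63.975
  [0.5→6.5]: (255.9+436.9)/2 × 6 = 2078.4
  [6.5→10.5]: (436.9+236.4)/2 × 4 = 1346.6
  Sum = 3488.975 µg/L·hr
Tail: C_last/k_e = 236.4/0.164 = 1441.463
AUC_0→∞ (oral solution) = 3488.975 + 1441.463 = 4930.438 µg/L·hr
F = (AUC_ev/D_ev)/(AUC_iv/D_iv) = (4930.438/15)/(31300/10) = 328.696/3130 = 0.1050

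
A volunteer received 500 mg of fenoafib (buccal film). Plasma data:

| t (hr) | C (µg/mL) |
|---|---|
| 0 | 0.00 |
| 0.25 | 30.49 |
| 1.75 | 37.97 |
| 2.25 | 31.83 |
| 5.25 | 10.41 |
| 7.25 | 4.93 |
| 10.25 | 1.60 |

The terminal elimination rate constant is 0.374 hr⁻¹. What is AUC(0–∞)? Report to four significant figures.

AUC = 165.4 µg/mL·hr

Trapezoidal AUC_0→10.25:
  [0→0.25]: (0.00+30.49)/2 × 0.25 = 3.81125
  [0.25→1.75]: (30.49+37.97)/2 × 1.5 = 51.345
  [1.75→2.25]: (37.97+31.83)/2 × 0.5 = 17.45
  [2.25→5.25]: (31.83+10.41)/2 × 3 = 63.36
  [5.25→7.25]: (10.41+4.93)/2 × 2 = 15.34
  [7.25→10.25]: (4.93+1.60)/2 × 3 = 9.795
  Sum = 161.10125 µg/mL·hr
Extrapolated tail: C_last / k_e = 1.60 / 0.374 = 4.278
AUC_0→∞ = 161.10125 + 4.278 = 165.37925 µg/mL·hr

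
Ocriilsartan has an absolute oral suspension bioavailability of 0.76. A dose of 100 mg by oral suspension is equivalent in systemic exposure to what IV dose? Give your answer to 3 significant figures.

D_iv = 76.0 mg

Systemic exposure from an extravascular dose = F × D_ev, so the equivalent IV dose is F × D_ev.
D_iv = F × D_ev = 0.76 × 100 = 76 mg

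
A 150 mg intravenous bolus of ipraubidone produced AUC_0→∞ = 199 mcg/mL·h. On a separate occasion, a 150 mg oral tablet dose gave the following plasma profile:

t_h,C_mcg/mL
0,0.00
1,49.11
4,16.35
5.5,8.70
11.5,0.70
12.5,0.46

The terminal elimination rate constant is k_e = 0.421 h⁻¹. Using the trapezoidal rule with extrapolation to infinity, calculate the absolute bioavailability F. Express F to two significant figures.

Trapezoidal AUC_0→12.5 (oral tablet):
  [0→1]: (0.00+49.11)/2 × 1 = 24.555
  [1→4]: (49.11+16.35)/2 × 3 = 98.19
  [4→5.5]: (16.35+8.70)/2 × 1.5 = 18.7875
  [5.5→11.5]: (8.70+0.70)/2 × 6 = 28.2
  [11.5→12.5]: (0.70+0.46)/2 × 1 = 0.58
  Sum = 170.3125 mcg/mL·h
Tail: C_last/k_e = 0.46/0.421 = 1.093
AUC_0→∞ (oral tablet) = 170.3125 + 1.093 = 171.4055 mcg/mL·h
F = (AUC_ev/D_ev)/(AUC_iv/D_iv) = (171.4055/150)/(199/150) = 1.1427/1.32667 = 0.8613

F = 0.86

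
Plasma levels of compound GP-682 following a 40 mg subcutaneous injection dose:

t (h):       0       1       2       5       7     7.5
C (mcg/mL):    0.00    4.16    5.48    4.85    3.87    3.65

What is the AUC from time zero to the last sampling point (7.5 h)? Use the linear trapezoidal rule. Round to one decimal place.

Trapezoidal AUC_0→7.5:
  [0→1]: (0.00+4.16)/2 × 1 = 2.08
  [1→2]: (4.16+5.48)/2 × 1 = 4.82
  [2→5]: (5.48+4.85)/2 × 3 = 15.495
  [5→7]: (4.85+3.87)/2 × 2 = 8.72
  [7→7.5]: (3.87+3.65)/2 × 0.5 = 1.88
  Sum = 32.995 mcg/mL·h

AUC = 33.0 mcg/mL·h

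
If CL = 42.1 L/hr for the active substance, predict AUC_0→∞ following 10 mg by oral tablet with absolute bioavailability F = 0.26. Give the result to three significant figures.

AUC = 0.0618 mg/L·hr

AUC_0→∞ = F × Dose / CL
        = 0.26 × 10 / 42.1 = 0.0617577 mg/L·hr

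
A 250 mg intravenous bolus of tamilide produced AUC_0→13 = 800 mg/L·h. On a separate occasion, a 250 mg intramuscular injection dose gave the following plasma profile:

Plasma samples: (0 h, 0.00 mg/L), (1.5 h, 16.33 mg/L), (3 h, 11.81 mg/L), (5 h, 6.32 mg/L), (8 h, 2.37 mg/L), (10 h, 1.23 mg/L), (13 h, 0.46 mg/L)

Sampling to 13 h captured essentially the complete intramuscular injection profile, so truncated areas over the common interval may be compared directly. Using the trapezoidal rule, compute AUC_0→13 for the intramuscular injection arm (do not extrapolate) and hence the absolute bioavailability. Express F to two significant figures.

Trapezoidal AUC_0→13 (intramuscular injection):
  [0→1.5]: (0.00+16.33)/2 × 1.5 = 12.2475
  [1.5→3]: (16.33+11.81)/2 × 1.5 = 21.105
  [3→5]: (11.81+6.32)/2 × 2 = 18.13
  [5→8]: (6.32+2.37)/2 × 3 = 13.035
  [8→10]: (2.37+1.23)/2 × 2 = 3.6
  [10→13]: (1.23+0.46)/2 × 3 = 2.535
  Sum = 70.6525 mg/L·h
F = (AUC_ev/D_ev)/(AUC_iv/D_iv) = (70.6525/250)/(800/250) = 0.28261/3.2 = 0.0883

F = 0.088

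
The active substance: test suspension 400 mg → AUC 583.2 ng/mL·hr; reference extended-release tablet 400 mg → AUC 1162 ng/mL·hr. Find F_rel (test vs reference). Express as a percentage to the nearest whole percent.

F_rel = 50%

F_rel = (AUC_test/D_test) / (AUC_ref/D_ref)
      = (583.2/400) / (1162/400)
      = 1.458 / 2.905 = 0.5019 = 50.19%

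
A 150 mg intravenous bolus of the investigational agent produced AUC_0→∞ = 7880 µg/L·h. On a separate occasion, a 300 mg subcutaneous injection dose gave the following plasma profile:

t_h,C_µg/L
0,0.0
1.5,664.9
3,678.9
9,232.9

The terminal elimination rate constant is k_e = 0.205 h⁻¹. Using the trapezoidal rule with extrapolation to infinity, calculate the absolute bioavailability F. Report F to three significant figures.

F = 0.341

Trapezoidal AUC_0→9 (subcutaneous injection):
  [0→1.5]: (0.0+664.9)/2 × 1.5 = 498.675
  [1.5→3]: (664.9+678.9)/2 × 1.5 = 1007.85
  [3→9]: (678.9+232.9)/2 × 6 = 2735.4
  Sum = 4241.925 µg/L·h
Tail: C_last/k_e = 232.9/0.205 = 1136.098
AUC_0→∞ (subcutaneous injection) = 4241.925 + 1136.098 = 5378.023 µg/L·h
F = (AUC_ev/D_ev)/(AUC_iv/D_iv) = (5378.023/300)/(7880/150) = 17.9267/52.5333 = 0.3412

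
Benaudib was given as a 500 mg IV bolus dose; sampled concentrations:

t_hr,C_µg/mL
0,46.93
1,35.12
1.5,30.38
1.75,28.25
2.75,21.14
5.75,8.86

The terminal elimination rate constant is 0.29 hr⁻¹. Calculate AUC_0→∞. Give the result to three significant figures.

AUC = 165 µg/mL·hr

Trapezoidal AUC_0→5.75:
  [0→1]: (46.93+35.12)/2 × 1 = 41.025
  [1→1.5]: (35.12+30.38)/2 × 0.5 = 16.375
  [1.5→1.75]: (30.38+28.25)/2 × 0.25 = 7.32875
  [1.75→2.75]: (28.25+21.14)/2 × 1 = 24.695
  [2.75→5.75]: (21.14+8.86)/2 × 3 = 45.0
  Sum = 134.42375 µg/mL·hr
Extrapolated tail: C_last / k_e = 8.86 / 0.29 = 30.552
AUC_0→∞ = 134.42375 + 30.552 = 164.97575 µg/mL·hr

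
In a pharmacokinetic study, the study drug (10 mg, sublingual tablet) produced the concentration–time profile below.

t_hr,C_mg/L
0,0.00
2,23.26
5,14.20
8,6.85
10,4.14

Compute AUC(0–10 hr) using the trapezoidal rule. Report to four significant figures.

AUC = 122.0 mg/L·hr

Trapezoidal AUC_0→10:
  [0→2]: (0.00+23.26)/2 × 2 = 23.26
  [2→5]: (23.26+14.20)/2 × 3 = 56.19
  [5→8]: (14.20+6.85)/2 × 3 = 31.575
  [8→10]: (6.85+4.14)/2 × 2 = 10.99
  Sum = 122.015 mg/L·hr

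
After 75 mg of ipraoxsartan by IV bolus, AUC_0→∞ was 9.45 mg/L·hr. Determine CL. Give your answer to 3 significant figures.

CL = 7.94 L/hr

CL = Dose_iv / AUC_0→∞
   = 75 / 9.45 = 7.93651 L/hr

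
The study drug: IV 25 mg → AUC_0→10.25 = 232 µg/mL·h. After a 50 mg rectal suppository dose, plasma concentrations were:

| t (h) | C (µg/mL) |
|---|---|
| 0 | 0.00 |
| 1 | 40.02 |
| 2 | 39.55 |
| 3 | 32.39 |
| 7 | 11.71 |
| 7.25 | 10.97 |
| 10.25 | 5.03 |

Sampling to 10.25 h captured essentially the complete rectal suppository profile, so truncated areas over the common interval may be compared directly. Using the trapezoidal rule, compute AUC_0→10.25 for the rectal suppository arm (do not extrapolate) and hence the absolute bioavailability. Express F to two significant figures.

F = 0.45

Trapezoidal AUC_0→10.25 (rectal suppository):
  [0→1]: (0.00+40.02)/2 × 1 = 20.01
  [1→2]: (40.02+39.55)/2 × 1 = 39.785
  [2→3]: (39.55+32.39)/2 × 1 = 35.97
  [3→7]: (32.39+11.71)/2 × 4 = 88.2
  [7→7.25]: (11.71+10.97)/2 × 0.25 = 2.835
  [7.25→10.25]: (10.97+5.03)/2 × 3 = 24.0
  Sum = 210.8 µg/mL·h
F = (AUC_ev/D_ev)/(AUC_iv/D_iv) = (210.8/50)/(232/25) = 4.216/9.28 = 0.4543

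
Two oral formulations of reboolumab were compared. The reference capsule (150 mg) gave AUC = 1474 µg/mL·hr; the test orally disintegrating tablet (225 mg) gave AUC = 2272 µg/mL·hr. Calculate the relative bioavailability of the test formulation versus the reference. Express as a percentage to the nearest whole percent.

F_rel = (AUC_test/D_test) / (AUC_ref/D_ref)
      = (2272/225) / (1474/150)
      = 10.0978 / 9.82667 = 1.0276 = 102.76%

F_rel = 103%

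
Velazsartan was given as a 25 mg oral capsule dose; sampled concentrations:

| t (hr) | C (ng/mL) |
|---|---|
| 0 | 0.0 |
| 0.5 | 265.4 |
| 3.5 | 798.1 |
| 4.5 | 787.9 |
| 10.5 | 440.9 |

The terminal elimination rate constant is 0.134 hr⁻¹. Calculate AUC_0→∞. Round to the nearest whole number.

Trapezoidal AUC_0→10.5:
  [0→0.5]: (0.0+265.4)/2 × 0.5 = 66.35
  [0.5→3.5]: (265.4+798.1)/2 × 3 = 1595.25
  [3.5→4.5]: (798.1+787.9)/2 × 1 = 793.0
  [4.5→10.5]: (787.9+440.9)/2 × 6 = 3686.4
  Sum = 6141.0 ng/mL·hr
Extrapolated tail: C_last / k_e = 440.9 / 0.134 = 3290.299
AUC_0→∞ = 6141.0 + 3290.299 = 9431.299 ng/mL·hr

AUC = 9431 ng/mL·hr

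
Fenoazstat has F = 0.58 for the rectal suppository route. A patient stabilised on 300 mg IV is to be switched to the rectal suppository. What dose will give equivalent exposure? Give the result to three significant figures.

D_rectal = 517 mg

For equal systemic exposure: F × D_ev = D_iv
D_ev = D_iv / F = 300 / 0.58 = 517.241 mg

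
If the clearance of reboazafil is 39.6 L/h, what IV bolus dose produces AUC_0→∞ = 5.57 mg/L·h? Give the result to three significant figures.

Dose = 221 mg

Dose_iv = CL × AUC_0→∞
     = 39.6 × 5.57 = 220.572 mg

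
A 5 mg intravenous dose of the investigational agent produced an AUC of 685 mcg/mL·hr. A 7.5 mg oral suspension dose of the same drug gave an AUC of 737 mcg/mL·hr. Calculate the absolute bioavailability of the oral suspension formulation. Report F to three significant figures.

F = (AUC_ev / D_ev) / (AUC_iv / D_iv)
  = (737/7.5) / (685/5)
  = 98.2667 / 137 = 0.7173

F = 0.717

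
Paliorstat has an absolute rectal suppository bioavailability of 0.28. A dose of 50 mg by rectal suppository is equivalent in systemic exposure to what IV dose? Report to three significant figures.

D_iv = 14.0 mg

Systemic exposure from an extravascular dose = F × D_ev, so the equivalent IV dose is F × D_ev.
D_iv = F × D_ev = 0.28 × 50 = 14 mg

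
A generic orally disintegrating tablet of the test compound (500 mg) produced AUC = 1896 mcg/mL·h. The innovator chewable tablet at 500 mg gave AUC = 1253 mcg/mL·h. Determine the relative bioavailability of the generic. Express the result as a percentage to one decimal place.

F_rel = 151.3%

F_rel = (AUC_test/D_test) / (AUC_ref/D_ref)
      = (1896/500) / (1253/500)
      = 3.792 / 2.506 = 1.5132 = 151.32%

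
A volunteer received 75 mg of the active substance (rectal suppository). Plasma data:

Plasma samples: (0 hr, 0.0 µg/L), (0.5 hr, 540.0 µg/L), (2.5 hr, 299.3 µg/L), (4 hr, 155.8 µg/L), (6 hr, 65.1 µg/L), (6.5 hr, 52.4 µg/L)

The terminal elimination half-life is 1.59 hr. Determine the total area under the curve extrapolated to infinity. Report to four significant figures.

Trapezoidal AUC_0→6.5:
  [0→0.5]: (0.0+540.0)/2 × 0.5 = 135.0
  [0.5→2.5]: (540.0+299.3)/2 × 2 = 839.3
  [2.5→4]: (299.3+155.8)/2 × 1.5 = 341.325
  [4→6]: (155.8+65.1)/2 × 2 = 220.9
  [6→6.5]: (65.1+52.4)/2 × 0.5 = 29.375
  Sum = 1565.9 µg/L·hr
k_e = ln2 / t½ = 0.693147 / 1.59 = 0.4359 hr^-1
Extrapolated tail: C_last / k_e = 52.4 / 0.4359 = 120.211
AUC_0→∞ = 1565.9 + 120.211 = 1686.111 µg/L·hr

AUC = 1686 µg/L·hr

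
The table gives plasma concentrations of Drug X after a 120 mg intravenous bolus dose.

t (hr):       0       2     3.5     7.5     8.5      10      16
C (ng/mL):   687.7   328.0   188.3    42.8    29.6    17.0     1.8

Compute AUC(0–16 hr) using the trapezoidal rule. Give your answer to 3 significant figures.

Trapezoidal AUC_0→16:
  [0→2]: (687.7+328.0)/2 × 2 = 1015.7
  [2→3.5]: (328.0+188.3)/2 × 1.5 = 387.225
  [3.5→7.5]: (188.3+42.8)/2 × 4 = 462.2
  [7.5→8.5]: (42.8+29.6)/2 × 1 = 36.2
  [8.5→10]: (29.6+17.0)/2 × 1.5 = 34.95
  [10→16]: (17.0+1.8)/2 × 6 = 56.4
  Sum = 1992.675 ng/mL·hr

AUC = 1990 ng/mL·hr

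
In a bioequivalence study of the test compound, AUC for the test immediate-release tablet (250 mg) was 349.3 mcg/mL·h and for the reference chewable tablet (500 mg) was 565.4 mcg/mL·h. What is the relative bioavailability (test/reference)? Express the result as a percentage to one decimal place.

F_rel = (AUC_test/D_test) / (AUC_ref/D_ref)
      = (349.3/250) / (565.4/500)
      = 1.3972 / 1.1308 = 1.2356 = 123.56%

F_rel = 123.6%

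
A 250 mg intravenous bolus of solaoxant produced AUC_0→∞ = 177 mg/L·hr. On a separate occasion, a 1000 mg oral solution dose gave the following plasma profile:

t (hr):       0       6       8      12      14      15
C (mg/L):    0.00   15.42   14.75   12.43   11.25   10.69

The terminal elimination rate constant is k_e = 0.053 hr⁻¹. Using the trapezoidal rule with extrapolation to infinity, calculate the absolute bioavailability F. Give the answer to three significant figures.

F = 0.519

Trapezoidal AUC_0→15 (oral solution):
  [0→6]: (0.00+15.42)/2 × 6 = 46.26
  [6→8]: (15.42+14.75)/2 × 2 = 30.17
  [8→12]: (14.75+12.43)/2 × 4 = 54.36
  [12→14]: (12.43+11.25)/2 × 2 = 23.68
  [14→15]: (11.25+10.69)/2 × 1 = 10.97
  Sum = 165.44 mg/L·hr
Tail: C_last/k_e = 10.69/0.053 = 201.698
AUC_0→∞ (oral solution) = 165.44 + 201.698 = 367.138 mg/L·hr
F = (AUC_ev/D_ev)/(AUC_iv/D_iv) = (367.138/1000)/(177/250) = 0.367138/0.708 = 0.5186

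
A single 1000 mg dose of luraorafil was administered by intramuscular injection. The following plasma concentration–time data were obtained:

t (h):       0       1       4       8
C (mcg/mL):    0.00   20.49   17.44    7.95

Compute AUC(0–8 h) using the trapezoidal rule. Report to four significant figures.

AUC = 117.9 mcg/mL·h

Trapezoidal AUC_0→8:
  [0→1]: (0.00+20.49)/2 × 1 = 10.245
  [1→4]: (20.49+17.44)/2 × 3 = 56.895
  [4→8]: (17.44+7.95)/2 × 4 = 50.78
  Sum = 117.92 mcg/mL·h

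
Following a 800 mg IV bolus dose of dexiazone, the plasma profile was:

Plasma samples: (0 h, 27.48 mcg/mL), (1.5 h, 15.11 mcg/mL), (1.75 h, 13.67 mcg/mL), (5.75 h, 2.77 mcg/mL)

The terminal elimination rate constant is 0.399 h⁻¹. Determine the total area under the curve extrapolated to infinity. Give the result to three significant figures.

AUC = 75.4 mcg/mL·h

Trapezoidal AUC_0→5.75:
  [0→1.5]: (27.48+15.11)/2 × 1.5 = 31.9425
  [1.5→1.75]: (15.11+13.67)/2 × 0.25 = 3.5975
  [1.75→5.75]: (13.67+2.77)/2 × 4 = 32.88
  Sum = 68.42 mcg/mL·h
Extrapolated tail: C_last / k_e = 2.77 / 0.399 = 6.942
AUC_0→∞ = 68.42 + 6.942 = 75.362 mcg/mL·h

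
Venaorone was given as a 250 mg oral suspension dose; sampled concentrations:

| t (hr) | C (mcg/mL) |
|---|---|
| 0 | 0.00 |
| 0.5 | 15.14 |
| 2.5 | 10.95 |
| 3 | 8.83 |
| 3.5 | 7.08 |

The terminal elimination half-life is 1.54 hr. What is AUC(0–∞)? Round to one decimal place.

Trapezoidal AUC_0→3.5:
  [0→0.5]: (0.00+15.14)/2 × 0.5 = 3.785
  [0.5→2.5]: (15.14+10.95)/2 × 2 = 26.09
  [2.5→3]: (10.95+8.83)/2 × 0.5 = 4.945
  [3→3.5]: (8.83+7.08)/2 × 0.5 = 3.9775
  Sum = 38.7975 mcg/mL·hr
k_e = ln2 / t½ = 0.693147 / 1.54 = 0.4501 hr^-1
Extrapolated tail: C_last / k_e = 7.08 / 0.4501 = 15.730
AUC_0→∞ = 38.7975 + 15.730 = 54.5275 mcg/mL·hr

AUC = 54.5 mcg/mL·hr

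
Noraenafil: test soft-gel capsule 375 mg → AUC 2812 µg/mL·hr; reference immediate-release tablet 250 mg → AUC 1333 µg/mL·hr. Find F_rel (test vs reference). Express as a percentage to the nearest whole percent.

F_rel = 141%

F_rel = (AUC_test/D_test) / (AUC_ref/D_ref)
      = (2812/375) / (1333/250)
      = 7.49867 / 5.332 = 1.4064 = 140.64%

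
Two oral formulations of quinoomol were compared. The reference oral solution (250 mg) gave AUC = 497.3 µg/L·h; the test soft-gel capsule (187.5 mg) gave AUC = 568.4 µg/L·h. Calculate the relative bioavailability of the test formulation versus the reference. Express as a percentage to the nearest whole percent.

F_rel = (AUC_test/D_test) / (AUC_ref/D_ref)
      = (568.4/187.5) / (497.3/250)
      = 3.03147 / 1.9892 = 1.5240 = 152.40%

F_rel = 152%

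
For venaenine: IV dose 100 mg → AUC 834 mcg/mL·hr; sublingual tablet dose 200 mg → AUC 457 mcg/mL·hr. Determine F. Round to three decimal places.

F = 0.274

F = (AUC_ev / D_ev) / (AUC_iv / D_iv)
  = (457/200) / (834/100)
  = 2.285 / 8.34 = 0.2740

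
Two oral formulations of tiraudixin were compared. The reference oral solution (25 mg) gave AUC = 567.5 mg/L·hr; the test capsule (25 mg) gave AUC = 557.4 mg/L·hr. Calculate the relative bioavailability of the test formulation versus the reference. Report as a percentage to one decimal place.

F_rel = (AUC_test/D_test) / (AUC_ref/D_ref)
      = (557.4/25) / (567.5/25)
      = 22.296 / 22.7 = 0.9822 = 98.22%

F_rel = 98.2%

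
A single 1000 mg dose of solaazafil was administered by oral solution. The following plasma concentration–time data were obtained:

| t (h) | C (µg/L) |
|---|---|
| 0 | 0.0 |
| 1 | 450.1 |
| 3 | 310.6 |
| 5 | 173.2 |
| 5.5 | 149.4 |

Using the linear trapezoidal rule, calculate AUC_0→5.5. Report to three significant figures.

Trapezoidal AUC_0→5.5:
  [0→1]: (0.0+450.1)/2 × 1 = 225.05
  [1→3]: (450.1+310.6)/2 × 2 = 760.7
  [3→5]: (310.6+173.2)/2 × 2 = 483.8
  [5→5.5]: (173.2+149.4)/2 × 0.5 = 80.65
  Sum = 1550.2 µg/L·h

AUC = 1550 µg/L·h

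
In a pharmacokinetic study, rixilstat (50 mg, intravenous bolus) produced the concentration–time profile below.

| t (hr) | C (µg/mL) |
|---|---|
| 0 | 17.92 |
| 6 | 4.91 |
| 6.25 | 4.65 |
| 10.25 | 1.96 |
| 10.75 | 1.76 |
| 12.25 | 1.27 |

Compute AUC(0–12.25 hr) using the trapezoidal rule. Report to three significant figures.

Trapezoidal AUC_0→12.25:
  [0→6]: (17.92+4.91)/2 × 6 = 68.49
  [6→6.25]: (4.91+4.65)/2 × 0.25 = 1.195
  [6.25→10.25]: (4.65+1.96)/2 × 4 = 13.22
  [10.25→10.75]: (1.96+1.76)/2 × 0.5 = 0.93
  [10.75→12.25]: (1.76+1.27)/2 × 1.5 = 2.2725
  Sum = 86.1075 µg/mL·hr

AUC = 86.1 µg/mL·hr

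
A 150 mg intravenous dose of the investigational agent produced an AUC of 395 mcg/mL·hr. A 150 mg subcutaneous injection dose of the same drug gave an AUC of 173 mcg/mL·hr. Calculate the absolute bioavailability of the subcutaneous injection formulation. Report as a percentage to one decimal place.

F = 43.8%

F = (AUC_ev / D_ev) / (AUC_iv / D_iv)
  = (173/150) / (395/150)
  = 1.15333 / 2.63333 = 0.4380
  = 43.80%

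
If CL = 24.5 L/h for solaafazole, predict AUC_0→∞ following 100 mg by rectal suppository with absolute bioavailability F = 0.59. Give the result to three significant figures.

AUC = 2.41 mg/L·h

AUC_0→∞ = F × Dose / CL
        = 0.59 × 100 / 24.5 = 2.40816 mg/L·h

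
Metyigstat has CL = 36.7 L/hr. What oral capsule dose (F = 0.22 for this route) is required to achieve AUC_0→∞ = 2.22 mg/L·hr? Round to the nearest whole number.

Dose = 370 mg

Dose = CL × AUC_0→∞ / F
     = 36.7 × 2.22 / 0.22 = 370.336 mg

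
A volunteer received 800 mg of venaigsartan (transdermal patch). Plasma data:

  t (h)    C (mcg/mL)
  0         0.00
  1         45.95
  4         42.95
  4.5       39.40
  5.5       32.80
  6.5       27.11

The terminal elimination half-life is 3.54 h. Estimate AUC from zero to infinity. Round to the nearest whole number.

Trapezoidal AUC_0→6.5:
  [0→1]: (0.00+45.95)/2 × 1 = 22.975
  [1→4]: (45.95+42.95)/2 × 3 = 133.35
  [4→4.5]: (42.95+39.40)/2 × 0.5 = 20.5875
  [4.5→5.5]: (39.40+32.80)/2 × 1 = 36.1
  [5.5→6.5]: (32.80+27.11)/2 × 1 = 29.955
  Sum = 242.9675 mcg/mL·h
k_e = ln2 / t½ = 0.693147 / 3.54 = 0.1958 h^-1
Extrapolated tail: C_last / k_e = 27.11 / 0.1958 = 138.458
AUC_0→∞ = 242.9675 + 138.458 = 381.4255 mcg/mL·h

AUC = 381 mcg/mL·h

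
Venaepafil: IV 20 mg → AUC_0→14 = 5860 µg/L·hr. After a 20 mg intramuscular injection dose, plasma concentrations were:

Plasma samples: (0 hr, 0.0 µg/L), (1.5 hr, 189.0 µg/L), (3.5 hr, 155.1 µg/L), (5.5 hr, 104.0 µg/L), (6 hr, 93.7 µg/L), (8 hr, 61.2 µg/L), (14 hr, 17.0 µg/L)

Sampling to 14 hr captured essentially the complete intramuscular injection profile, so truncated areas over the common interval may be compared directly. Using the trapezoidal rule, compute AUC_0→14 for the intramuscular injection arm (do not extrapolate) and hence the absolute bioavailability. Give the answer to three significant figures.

Trapezoidal AUC_0→14 (intramuscular injection):
  [0→1.5]: (0.0+189.0)/2 × 1.5 = 141.75
  [1.5→3.5]: (189.0+155.1)/2 × 2 = 344.1
  [3.5→5.5]: (155.1+104.0)/2 × 2 = 259.1
  [5.5→6]: (104.0+93.7)/2 × 0.5 = 49.425
  [6→8]: (93.7+61.2)/2 × 2 = 154.9
  [8→14]: (61.2+17.0)/2 × 6 = 234.6
  Sum = 1183.875 µg/L·hr
F = (AUC_ev/D_ev)/(AUC_iv/D_iv) = (1183.875/20)/(5860/20) = 59.19375/293 = 0.2020

F = 0.202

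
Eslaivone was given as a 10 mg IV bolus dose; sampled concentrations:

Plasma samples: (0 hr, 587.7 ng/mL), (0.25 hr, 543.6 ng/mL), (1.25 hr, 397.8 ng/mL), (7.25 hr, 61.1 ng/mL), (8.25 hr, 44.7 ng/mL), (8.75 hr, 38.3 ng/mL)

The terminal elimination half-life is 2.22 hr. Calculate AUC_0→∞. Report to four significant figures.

AUC = 2185 ng/mL·hr

Trapezoidal AUC_0→8.75:
  [0→0.25]: (587.7+543.6)/2 × 0.25 = 141.4125
  [0.25→1.25]: (543.6+397.8)/2 × 1 = 470.7
  [1.25→7.25]: (397.8+61.1)/2 × 6 = 1376.7
  [7.25→8.25]: (61.1+44.7)/2 × 1 = 52.9
  [8.25→8.75]: (44.7+38.3)/2 × 0.5 = 20.75
  Sum = 2062.4625 ng/mL·hr
k_e = ln2 / t½ = 0.693147 / 2.22 = 0.3122 hr^-1
Extrapolated tail: C_last / k_e = 38.3 / 0.3122 = 122.678
AUC_0→∞ = 2062.4625 + 122.678 = 2185.1405 ng/mL·hr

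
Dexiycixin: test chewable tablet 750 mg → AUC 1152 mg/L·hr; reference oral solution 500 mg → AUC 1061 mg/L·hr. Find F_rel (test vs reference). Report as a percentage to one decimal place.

F_rel = 72.4%

F_rel = (AUC_test/D_test) / (AUC_ref/D_ref)
      = (1152/750) / (1061/500)
      = 1.536 / 2.122 = 0.7238 = 72.38%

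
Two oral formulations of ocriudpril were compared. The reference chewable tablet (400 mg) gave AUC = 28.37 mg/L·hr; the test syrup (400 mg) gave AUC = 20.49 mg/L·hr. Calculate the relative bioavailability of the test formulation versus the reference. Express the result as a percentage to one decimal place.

F_rel = (AUC_test/D_test) / (AUC_ref/D_ref)
      = (20.49/400) / (28.37/400)
      = 0.051225 / 0.070925 = 0.7222 = 72.22%

F_rel = 72.2%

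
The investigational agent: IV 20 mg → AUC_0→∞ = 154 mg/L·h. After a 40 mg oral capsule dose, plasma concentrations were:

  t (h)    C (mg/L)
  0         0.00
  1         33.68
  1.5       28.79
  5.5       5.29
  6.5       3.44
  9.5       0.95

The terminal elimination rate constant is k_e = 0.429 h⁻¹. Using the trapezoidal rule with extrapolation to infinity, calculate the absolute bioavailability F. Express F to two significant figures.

Trapezoidal AUC_0→9.5 (oral capsule):
  [0→1]: (0.00+33.68)/2 × 1 = 16.84
  [1→1.5]: (33.68+28.79)/2 × 0.5 = 15.6175
  [1.5→5.5]: (28.79+5.29)/2 × 4 = 68.16
  [5.5→6.5]: (5.29+3.44)/2 × 1 = 4.365
  [6.5→9.5]: (3.44+0.95)/2 × 3 = 6.585
  Sum = 111.5675 mg/L·h
Tail: C_last/k_e = 0.95/0.429 = 2.214
AUC_0→∞ (oral capsule) = 111.5675 + 2.214 = 113.7815 mg/L·h
F = (AUC_ev/D_ev)/(AUC_iv/D_iv) = (113.7815/40)/(154/20) = 2.8445375/7.7 = 0.3694

F = 0.37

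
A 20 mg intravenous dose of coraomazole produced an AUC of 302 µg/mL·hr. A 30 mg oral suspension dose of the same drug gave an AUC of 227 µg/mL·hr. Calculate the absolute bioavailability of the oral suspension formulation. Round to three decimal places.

F = (AUC_ev / D_ev) / (AUC_iv / D_iv)
  = (227/30) / (302/20)
  = 7.56667 / 15.1 = 0.5011

F = 0.501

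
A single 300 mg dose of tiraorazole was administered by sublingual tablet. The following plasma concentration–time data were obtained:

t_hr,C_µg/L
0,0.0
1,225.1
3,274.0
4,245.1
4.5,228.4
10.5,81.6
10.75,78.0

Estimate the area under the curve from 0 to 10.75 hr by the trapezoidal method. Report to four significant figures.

AUC = 1940 µg/L·hr

Trapezoidal AUC_0→10.75:
  [0→1]: (0.0+225.1)/2 × 1 = 112.55
  [1→3]: (225.1+274.0)/2 × 2 = 499.1
  [3→4]: (274.0+245.1)/2 × 1 = 259.55
  [4→4.5]: (245.1+228.4)/2 × 0.5 = 118.375
  [4.5→10.5]: (228.4+81.6)/2 × 6 = 930.0
  [10.5→10.75]: (81.6+78.0)/2 × 0.25 = 19.95
  Sum = 1939.525 µg/L·hr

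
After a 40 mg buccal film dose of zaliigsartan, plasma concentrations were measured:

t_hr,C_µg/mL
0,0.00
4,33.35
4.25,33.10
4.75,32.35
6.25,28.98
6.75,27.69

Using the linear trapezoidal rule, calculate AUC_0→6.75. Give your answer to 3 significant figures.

Trapezoidal AUC_0→6.75:
  [0→4]: (0.00+33.35)/2 × 4 = 66.7
  [4→4.25]: (33.35+33.10)/2 × 0.25 = 8.30625
  [4.25→4.75]: (33.10+32.35)/2 × 0.5 = 16.3625
  [4.75→6.25]: (32.35+28.98)/2 × 1.5 = 45.9975
  [6.25→6.75]: (28.98+27.69)/2 × 0.5 = 14.1675
  Sum = 151.53375 µg/mL·hr

AUC = 152 µg/mL·hr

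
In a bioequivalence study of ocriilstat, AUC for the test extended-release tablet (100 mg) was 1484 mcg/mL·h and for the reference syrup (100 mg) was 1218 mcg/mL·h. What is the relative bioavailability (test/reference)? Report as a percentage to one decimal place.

F_rel = (AUC_test/D_test) / (AUC_ref/D_ref)
      = (1484/100) / (1218/100)
      = 14.84 / 12.18 = 1.2184 = 121.84%

F_rel = 121.8%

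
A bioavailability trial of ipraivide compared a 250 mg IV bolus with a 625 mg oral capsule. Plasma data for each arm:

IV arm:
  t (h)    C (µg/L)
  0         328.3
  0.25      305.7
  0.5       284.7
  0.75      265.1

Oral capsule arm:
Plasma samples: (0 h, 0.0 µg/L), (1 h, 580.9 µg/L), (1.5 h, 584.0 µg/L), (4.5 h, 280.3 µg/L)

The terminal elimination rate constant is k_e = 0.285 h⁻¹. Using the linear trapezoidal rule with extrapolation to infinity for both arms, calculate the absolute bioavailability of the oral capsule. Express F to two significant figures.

F = 0.99

Trapezoidal AUC_0→0.75 (IV):
  [0→0.25]: (328.3+305.7)/2 × 0.25 = 79.25
  [0.25→0.5]: (305.7+284.7)/2 × 0.25 = 73.8
  [0.5→0.75]: (284.7+265.1)/2 × 0.25 = 68.725
  Sum = 221.775 µg/L·h
IV tail: 265.1/0.285 = 930.175; AUC_iv,0→∞ = 221.775 + 930.175 = 1151.95 µg/L·h
Trapezoidal AUC_0→4.5 (oral capsule):
  [0→1]: (0.0+580.9)/2 × 1 = 290.45
  [1→1.5]: (580.9+584.0)/2 × 0.5 = 291.225
  [1.5→4.5]: (584.0+280.3)/2 × 3 = 1296.45
  Sum = 1878.125 µg/L·h
oral capsule tail: 280.3/0.285 = 983.509; AUC_ev,0→∞ = 1878.125 + 983.509 = 2861.634 µg/L·h
F = (AUC_ev/D_ev)/(AUC_iv/D_iv) = (2861.634/625)/(1151.95/250) = 4.5786144/4.6078 = 0.9937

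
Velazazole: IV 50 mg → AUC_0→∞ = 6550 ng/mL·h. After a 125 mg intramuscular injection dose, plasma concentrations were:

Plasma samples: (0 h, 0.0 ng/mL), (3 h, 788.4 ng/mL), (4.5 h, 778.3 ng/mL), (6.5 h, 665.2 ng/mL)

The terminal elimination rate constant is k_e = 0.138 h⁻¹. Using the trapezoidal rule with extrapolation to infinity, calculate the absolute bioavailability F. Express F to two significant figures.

Trapezoidal AUC_0→6.5 (intramuscular injection):
  [0→3]: (0.0+788.4)/2 × 3 = 1182.6
  [3→4.5]: (788.4+778.3)/2 × 1.5 = 1175.025
  [4.5→6.5]: (778.3+665.2)/2 × 2 = 1443.5
  Sum = 3801.125 ng/mL·h
Tail: C_last/k_e = 665.2/0.138 = 4820.290
AUC_0→∞ (intramuscular injection) = 3801.125 + 4820.290 = 8621.415 ng/mL·h
F = (AUC_ev/D_ev)/(AUC_iv/D_iv) = (8621.415/125)/(6550/50) = 68.97132/131 = 0.5265

F = 0.53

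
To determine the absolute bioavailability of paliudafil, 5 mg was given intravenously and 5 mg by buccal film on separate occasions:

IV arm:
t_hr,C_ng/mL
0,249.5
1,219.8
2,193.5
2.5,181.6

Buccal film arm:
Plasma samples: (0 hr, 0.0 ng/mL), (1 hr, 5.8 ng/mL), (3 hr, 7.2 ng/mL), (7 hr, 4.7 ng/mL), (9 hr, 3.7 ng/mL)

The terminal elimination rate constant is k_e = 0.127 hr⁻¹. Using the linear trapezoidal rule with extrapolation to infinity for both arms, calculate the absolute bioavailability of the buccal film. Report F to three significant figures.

F = 0.0393

Trapezoidal AUC_0→2.5 (IV):
  [0→1]: (249.5+219.8)/2 × 1 = 234.65
  [1→2]: (219.8+193.5)/2 × 1 = 206.65
  [2→2.5]: (193.5+181.6)/2 × 0.5 = 93.775
  Sum = 535.075 ng/mL·hr
IV tail: 181.6/0.127 = 1429.921; AUC_iv,0→∞ = 535.075 + 1429.921 = 1964.996 ng/mL·hr
Trapezoidal AUC_0→9 (buccal film):
  [0→1]: (0.0+5.8)/2 × 1 = 2.9
  [1→3]: (5.8+7.2)/2 × 2 = 13.0
  [3→7]: (7.2+4.7)/2 × 4 = 23.8
  [7→9]: (4.7+3.7)/2 × 2 = 8.4
  Sum = 48.1 ng/mL·hr
buccal film tail: 3.7/0.127 = 29.134; AUC_ev,0→∞ = 48.1 + 29.134 = 77.234 ng/mL·hr
F = (AUC_ev/D_ev)/(AUC_iv/D_iv) = (77.234/5)/(1964.996/5) = 15.4468/392.9992 = 0.0393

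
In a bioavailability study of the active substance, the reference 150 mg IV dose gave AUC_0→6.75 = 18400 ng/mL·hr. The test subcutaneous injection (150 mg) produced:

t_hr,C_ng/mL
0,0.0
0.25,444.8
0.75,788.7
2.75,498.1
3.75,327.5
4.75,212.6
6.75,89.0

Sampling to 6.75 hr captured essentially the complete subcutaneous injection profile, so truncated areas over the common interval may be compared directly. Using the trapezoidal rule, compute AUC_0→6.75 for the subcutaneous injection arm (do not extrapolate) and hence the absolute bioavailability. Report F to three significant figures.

F = 0.143

Trapezoidal AUC_0→6.75 (subcutaneous injection):
  [0→0.25]: (0.0+444.8)/2 × 0.25 = 55.6
  [0.25→0.75]: (444.8+788.7)/2 × 0.5 = 308.375
  [0.75→2.75]: (788.7+498.1)/2 × 2 = 1286.8
  [2.75→3.75]: (498.1+327.5)/2 × 1 = 412.8
  [3.75→4.75]: (327.5+212.6)/2 × 1 = 270.05
  [4.75→6.75]: (212.6+89.0)/2 × 2 = 301.6
  Sum = 2635.225 ng/mL·hr
F = (AUC_ev/D_ev)/(AUC_iv/D_iv) = (2635.225/150)/(18400/150) = 17.5682/122.667 = 0.1432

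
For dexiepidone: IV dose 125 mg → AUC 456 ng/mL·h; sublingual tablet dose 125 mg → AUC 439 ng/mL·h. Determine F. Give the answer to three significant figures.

F = 0.963

F = (AUC_ev / D_ev) / (AUC_iv / D_iv)
  = (439/125) / (456/125)
  = 3.512 / 3.648 = 0.9627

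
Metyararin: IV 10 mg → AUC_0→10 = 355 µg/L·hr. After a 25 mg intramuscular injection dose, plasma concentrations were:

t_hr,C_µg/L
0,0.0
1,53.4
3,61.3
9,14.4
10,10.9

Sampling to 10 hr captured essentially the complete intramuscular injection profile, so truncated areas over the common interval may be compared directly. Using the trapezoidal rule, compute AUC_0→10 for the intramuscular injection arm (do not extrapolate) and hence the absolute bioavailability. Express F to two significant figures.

F = 0.43

Trapezoidal AUC_0→10 (intramuscular injection):
  [0→1]: (0.0+53.4)/2 × 1 = 26.7
  [1→3]: (53.4+61.3)/2 × 2 = 114.7
  [3→9]: (61.3+14.4)/2 × 6 = 227.1
  [9→10]: (14.4+10.9)/2 × 1 = 12.65
  Sum = 381.15 µg/L·hr
F = (AUC_ev/D_ev)/(AUC_iv/D_iv) = (381.15/25)/(355/10) = 15.246/35.5 = 0.4295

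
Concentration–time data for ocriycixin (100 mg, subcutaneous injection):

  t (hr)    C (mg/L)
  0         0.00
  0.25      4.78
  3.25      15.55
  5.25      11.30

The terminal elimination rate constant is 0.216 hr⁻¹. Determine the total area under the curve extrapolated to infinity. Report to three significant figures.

AUC = 110 mg/L·hr

Trapezoidal AUC_0→5.25:
  [0→0.25]: (0.00+4.78)/2 × 0.25 = 0.5975
  [0.25→3.25]: (4.78+15.55)/2 × 3 = 30.495
  [3.25→5.25]: (15.55+11.30)/2 × 2 = 26.85
  Sum = 57.9425 mg/L·hr
Extrapolated tail: C_last / k_e = 11.30 / 0.216 = 52.315
AUC_0→∞ = 57.9425 + 52.315 = 110.2575 mg/L·hr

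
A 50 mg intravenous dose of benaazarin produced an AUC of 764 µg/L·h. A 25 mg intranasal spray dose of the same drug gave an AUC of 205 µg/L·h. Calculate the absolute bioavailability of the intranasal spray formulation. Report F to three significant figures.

F = (AUC_ev / D_ev) / (AUC_iv / D_iv)
  = (205/25) / (764/50)
  = 8.2 / 15.28 = 0.5366

F = 0.537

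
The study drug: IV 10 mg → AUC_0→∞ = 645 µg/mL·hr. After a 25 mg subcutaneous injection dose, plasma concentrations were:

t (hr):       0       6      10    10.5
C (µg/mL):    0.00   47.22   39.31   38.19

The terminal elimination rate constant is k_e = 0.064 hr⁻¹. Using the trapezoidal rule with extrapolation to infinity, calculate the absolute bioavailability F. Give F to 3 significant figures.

Trapezoidal AUC_0→10.5 (subcutaneous injection):
  [0→6]: (0.00+47.22)/2 × 6 = 141.66
  [6→10]: (47.22+39.31)/2 × 4 = 173.06
  [10→10.5]: (39.31+38.19)/2 × 0.5 = 19.375
  Sum = 334.095 µg/mL·hr
Tail: C_last/k_e = 38.19/0.064 = 596.719
AUC_0→∞ (subcutaneous injection) = 334.095 + 596.719 = 930.814 µg/mL·hr
F = (AUC_ev/D_ev)/(AUC_iv/D_iv) = (930.814/25)/(645/10) = 37.23256/64.5 = 0.5772

F = 0.577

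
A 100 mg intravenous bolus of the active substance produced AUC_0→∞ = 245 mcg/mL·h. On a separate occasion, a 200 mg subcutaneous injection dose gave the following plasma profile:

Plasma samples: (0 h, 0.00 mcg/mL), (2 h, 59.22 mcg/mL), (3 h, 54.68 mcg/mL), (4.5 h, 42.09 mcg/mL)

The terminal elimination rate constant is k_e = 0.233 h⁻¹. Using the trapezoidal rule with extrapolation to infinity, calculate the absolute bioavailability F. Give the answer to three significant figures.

F = 0.754

Trapezoidal AUC_0→4.5 (subcutaneous injection):
  [0→2]: (0.00+59.22)/2 × 2 = 59.22
  [2→3]: (59.22+54.68)/2 × 1 = 56.95
  [3→4.5]: (54.68+42.09)/2 × 1.5 = 72.5775
  Sum = 188.7475 mcg/mL·h
Tail: C_last/k_e = 42.09/0.233 = 180.644
AUC_0→∞ (subcutaneous injection) = 188.7475 + 180.644 = 369.3915 mcg/mL·h
F = (AUC_ev/D_ev)/(AUC_iv/D_iv) = (369.3915/200)/(245/100) = 1.8469575/2.45 = 0.7539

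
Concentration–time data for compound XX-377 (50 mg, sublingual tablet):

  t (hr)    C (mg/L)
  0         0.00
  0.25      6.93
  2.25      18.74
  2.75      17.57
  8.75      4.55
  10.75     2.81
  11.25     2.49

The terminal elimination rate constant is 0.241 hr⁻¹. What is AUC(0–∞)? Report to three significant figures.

AUC = 121 mg/L·hr

Trapezoidal AUC_0→11.25:
  [0→0.25]: (0.00+6.93)/2 × 0.25 = 0.86625
  [0.25→2.25]: (6.93+18.74)/2 × 2 = 25.67
  [2.25→2.75]: (18.74+17.57)/2 × 0.5 = 9.0775
  [2.75→8.75]: (17.57+4.55)/2 × 6 = 66.36
  [8.75→10.75]: (4.55+2.81)/2 × 2 = 7.36
  [10.75→11.25]: (2.81+2.49)/2 × 0.5 = 1.325
  Sum = 110.65875 mg/L·hr
Extrapolated tail: C_last / k_e = 2.49 / 0.241 = 10.332
AUC_0→∞ = 110.65875 + 10.332 = 120.99075 mg/L·hr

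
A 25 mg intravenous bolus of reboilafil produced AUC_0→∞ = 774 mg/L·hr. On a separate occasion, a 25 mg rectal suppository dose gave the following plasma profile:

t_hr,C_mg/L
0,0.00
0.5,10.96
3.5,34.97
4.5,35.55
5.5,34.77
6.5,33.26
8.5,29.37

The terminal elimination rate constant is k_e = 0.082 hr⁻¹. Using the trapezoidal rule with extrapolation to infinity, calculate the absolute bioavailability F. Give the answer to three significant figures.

F = 0.771

Trapezoidal AUC_0→8.5 (rectal suppository):
  [0→0.5]: (0.00+10.96)/2 × 0.5 = 2.74
  [0.5→3.5]: (10.96+34.97)/2 × 3 = 68.895
  [3.5→4.5]: (34.97+35.55)/2 × 1 = 35.26
  [4.5→5.5]: (35.55+34.77)/2 × 1 = 35.16
  [5.5→6.5]: (34.77+33.26)/2 × 1 = 34.015
  [6.5→8.5]: (33.26+29.37)/2 × 2 = 62.63
  Sum = 238.7 mg/L·hr
Tail: C_last/k_e = 29.37/0.082 = 358.171
AUC_0→∞ (rectal suppository) = 238.7 + 358.171 = 596.871 mg/L·hr
F = (AUC_ev/D_ev)/(AUC_iv/D_iv) = (596.871/25)/(774/25) = 23.87484/30.96 = 0.7712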